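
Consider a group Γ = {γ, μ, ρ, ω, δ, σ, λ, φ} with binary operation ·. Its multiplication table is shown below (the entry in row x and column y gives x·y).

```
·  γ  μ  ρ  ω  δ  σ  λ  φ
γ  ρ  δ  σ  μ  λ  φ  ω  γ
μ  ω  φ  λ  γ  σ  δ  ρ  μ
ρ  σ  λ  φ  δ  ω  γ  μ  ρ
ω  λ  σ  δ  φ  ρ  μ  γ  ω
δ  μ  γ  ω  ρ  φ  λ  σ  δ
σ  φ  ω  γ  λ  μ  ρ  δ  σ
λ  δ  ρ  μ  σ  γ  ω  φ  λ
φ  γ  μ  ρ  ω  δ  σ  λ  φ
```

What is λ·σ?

ω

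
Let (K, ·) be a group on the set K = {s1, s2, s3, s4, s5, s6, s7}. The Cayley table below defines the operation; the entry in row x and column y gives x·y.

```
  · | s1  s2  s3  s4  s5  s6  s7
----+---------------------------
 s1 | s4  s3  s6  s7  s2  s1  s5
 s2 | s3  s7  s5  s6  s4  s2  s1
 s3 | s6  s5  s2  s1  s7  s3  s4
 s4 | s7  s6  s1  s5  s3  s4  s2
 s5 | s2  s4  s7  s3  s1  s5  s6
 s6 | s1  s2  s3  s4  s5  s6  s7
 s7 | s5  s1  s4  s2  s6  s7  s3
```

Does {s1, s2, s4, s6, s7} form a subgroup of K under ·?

No

s4·s4 = s5, which is not in {s1, s2, s4, s6, s7}.
The subset is not closed under ·, so it is not a subgroup.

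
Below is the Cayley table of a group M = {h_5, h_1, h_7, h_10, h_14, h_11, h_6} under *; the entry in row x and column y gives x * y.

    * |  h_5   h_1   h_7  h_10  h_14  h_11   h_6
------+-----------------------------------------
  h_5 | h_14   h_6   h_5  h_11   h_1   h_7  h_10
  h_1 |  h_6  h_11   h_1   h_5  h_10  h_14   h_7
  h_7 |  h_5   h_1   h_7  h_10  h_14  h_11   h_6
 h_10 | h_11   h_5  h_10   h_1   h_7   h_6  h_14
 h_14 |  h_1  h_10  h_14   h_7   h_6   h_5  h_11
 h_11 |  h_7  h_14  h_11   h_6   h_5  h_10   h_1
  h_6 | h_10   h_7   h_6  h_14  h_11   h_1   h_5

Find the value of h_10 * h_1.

h_5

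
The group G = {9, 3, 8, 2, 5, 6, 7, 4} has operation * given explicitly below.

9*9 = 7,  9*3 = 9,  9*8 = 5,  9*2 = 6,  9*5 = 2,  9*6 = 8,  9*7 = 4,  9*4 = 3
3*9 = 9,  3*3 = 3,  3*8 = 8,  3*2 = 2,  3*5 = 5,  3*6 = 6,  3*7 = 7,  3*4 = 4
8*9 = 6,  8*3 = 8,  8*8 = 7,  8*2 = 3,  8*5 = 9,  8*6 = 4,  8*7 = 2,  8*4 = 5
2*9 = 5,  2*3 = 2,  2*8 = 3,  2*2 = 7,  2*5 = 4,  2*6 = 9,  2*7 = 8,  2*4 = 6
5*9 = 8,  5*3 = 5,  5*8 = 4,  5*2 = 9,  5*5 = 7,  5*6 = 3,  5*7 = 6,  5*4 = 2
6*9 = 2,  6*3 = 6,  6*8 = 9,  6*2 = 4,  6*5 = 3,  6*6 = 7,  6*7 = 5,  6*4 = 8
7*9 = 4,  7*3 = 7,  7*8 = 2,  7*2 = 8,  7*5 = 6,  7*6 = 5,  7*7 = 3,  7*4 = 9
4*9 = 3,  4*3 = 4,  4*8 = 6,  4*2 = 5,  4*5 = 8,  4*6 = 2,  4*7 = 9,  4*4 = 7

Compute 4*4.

Read row 4, column 4: 4*4 = 7.
(Structurally, G here is isomorphic to the quaternion group Q_8.)

7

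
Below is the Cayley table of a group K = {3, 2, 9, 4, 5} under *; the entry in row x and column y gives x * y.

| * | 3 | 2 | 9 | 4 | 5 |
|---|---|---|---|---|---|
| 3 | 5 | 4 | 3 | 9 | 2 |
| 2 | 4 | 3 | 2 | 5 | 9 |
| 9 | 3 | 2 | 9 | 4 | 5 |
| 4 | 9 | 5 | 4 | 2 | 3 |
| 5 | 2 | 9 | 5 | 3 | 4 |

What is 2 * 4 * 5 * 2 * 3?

2 * 4 = 5
5 * 5 = 4
4 * 2 = 5
5 * 3 = 2

2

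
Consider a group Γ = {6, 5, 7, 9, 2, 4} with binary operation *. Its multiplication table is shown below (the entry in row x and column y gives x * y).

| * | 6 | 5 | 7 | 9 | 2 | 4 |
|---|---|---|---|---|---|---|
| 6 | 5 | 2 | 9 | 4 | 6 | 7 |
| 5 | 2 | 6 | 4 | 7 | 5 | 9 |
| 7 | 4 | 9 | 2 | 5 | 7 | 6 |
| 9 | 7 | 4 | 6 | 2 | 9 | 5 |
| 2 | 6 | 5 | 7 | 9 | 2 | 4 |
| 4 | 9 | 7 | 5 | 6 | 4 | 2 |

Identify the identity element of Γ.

The identity e satisfies e * x = x for all x, so its row in the table reproduces the column headers.
Row 2 reads: 6, 5, 7, 9, 2, 4 — exactly the header order. So 2 is the identity.
(Structurally, Γ here is isomorphic to the symmetric group S_3.)

2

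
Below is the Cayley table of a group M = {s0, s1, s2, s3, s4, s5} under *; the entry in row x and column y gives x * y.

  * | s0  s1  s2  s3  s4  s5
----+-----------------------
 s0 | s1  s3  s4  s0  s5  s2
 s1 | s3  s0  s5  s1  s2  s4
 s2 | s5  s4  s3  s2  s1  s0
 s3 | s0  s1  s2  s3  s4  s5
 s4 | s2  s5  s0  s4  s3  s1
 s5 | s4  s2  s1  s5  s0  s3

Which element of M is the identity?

s3

The identity e satisfies e * x = x for all x, so its row in the table reproduces the column headers.
Row s3 reads: s0, s1, s2, s3, s4, s5 — exactly the header order. So s3 is the identity.
(Structurally, M here is isomorphic to the symmetric group S_3.)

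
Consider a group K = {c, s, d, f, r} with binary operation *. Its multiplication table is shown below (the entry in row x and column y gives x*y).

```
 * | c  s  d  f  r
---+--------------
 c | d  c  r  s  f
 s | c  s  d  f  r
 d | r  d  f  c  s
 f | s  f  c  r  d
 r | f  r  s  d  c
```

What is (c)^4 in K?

c^1 = c
c^2 = c*c = d
c^3 = d*c = r
c^4 = r*c = f

f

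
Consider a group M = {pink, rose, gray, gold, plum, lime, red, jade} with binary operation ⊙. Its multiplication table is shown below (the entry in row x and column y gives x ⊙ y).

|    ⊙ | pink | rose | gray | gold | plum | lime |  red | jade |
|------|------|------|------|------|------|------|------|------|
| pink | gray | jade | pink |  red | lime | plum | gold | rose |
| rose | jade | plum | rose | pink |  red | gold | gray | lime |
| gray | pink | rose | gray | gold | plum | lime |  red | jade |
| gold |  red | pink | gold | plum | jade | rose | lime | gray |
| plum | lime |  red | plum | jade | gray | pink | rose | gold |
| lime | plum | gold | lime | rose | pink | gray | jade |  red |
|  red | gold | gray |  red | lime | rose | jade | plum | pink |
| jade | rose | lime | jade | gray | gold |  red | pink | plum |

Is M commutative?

Yes

Check whether the table is symmetric across its main diagonal.
Every entry (row x, col y) equals the entry (row y, col x), so M is abelian.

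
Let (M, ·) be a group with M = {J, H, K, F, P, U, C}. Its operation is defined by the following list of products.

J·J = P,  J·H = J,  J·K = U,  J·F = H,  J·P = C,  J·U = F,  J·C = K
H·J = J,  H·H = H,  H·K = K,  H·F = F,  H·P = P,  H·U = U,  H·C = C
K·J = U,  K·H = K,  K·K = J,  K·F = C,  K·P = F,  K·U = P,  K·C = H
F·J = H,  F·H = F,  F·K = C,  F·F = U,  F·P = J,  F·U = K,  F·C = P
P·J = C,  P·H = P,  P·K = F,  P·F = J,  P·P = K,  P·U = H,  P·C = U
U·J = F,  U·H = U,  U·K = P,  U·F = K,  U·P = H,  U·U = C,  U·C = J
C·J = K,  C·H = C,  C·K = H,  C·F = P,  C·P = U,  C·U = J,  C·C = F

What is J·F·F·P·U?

F

J·F = H
H·F = F
F·P = J
J·U = F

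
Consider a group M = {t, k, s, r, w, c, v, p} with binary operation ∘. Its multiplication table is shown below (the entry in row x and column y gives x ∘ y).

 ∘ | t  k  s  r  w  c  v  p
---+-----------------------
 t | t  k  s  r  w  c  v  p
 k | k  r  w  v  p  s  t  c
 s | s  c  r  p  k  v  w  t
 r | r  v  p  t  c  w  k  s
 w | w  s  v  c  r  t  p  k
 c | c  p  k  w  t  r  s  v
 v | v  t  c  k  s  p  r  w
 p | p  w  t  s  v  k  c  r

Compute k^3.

v

k^1 = k
k^2 = k ∘ k = r
k^3 = r ∘ k = v
(Structurally, M here is isomorphic to the quaternion group Q_8.)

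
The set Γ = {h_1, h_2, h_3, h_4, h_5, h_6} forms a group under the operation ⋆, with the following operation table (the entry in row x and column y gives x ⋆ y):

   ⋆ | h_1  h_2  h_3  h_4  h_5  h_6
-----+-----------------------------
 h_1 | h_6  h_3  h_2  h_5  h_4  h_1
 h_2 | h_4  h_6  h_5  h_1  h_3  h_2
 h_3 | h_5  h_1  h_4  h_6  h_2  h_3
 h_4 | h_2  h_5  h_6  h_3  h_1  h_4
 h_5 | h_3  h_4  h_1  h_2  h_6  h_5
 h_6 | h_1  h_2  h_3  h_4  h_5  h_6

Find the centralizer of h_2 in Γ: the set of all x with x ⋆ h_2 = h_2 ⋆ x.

Compare row h_2 with column h_2 entry by entry.
h_1 ⋆ h_2 = h_3 but h_2 ⋆ h_1 = h_4, so h_1 does not.
Collecting the elements that commute with h_2: C(h_2) = {h_2, h_6}.

{h_2, h_6}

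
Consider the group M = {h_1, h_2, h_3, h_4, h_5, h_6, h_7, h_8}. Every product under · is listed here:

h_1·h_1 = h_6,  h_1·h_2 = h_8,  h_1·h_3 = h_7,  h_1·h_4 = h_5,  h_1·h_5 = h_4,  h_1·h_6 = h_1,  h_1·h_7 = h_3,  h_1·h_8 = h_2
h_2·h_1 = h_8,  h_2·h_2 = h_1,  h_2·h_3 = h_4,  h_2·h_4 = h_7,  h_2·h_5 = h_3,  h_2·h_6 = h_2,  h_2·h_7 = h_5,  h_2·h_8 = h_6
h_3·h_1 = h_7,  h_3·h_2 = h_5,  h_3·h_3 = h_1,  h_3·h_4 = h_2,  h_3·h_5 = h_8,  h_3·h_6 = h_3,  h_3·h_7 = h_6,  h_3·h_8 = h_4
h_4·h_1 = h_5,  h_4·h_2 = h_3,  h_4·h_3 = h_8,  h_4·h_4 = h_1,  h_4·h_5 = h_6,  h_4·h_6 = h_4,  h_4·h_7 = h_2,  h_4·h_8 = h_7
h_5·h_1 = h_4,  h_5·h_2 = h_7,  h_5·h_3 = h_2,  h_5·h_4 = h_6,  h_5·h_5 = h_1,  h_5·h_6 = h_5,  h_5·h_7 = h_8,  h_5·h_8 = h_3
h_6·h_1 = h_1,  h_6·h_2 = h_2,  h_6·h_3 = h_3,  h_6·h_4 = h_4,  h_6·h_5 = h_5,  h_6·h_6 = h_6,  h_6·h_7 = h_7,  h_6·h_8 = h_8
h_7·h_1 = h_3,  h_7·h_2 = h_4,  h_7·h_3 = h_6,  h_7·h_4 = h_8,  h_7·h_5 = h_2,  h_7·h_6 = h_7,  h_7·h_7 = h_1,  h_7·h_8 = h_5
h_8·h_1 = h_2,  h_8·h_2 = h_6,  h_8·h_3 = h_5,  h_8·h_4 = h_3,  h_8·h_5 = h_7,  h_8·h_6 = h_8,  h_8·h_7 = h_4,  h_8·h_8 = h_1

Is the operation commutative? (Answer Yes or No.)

No

h_5·h_7 = h_8 but h_7·h_5 = h_2.
Since h_5 and h_7 do not commute, M is not abelian.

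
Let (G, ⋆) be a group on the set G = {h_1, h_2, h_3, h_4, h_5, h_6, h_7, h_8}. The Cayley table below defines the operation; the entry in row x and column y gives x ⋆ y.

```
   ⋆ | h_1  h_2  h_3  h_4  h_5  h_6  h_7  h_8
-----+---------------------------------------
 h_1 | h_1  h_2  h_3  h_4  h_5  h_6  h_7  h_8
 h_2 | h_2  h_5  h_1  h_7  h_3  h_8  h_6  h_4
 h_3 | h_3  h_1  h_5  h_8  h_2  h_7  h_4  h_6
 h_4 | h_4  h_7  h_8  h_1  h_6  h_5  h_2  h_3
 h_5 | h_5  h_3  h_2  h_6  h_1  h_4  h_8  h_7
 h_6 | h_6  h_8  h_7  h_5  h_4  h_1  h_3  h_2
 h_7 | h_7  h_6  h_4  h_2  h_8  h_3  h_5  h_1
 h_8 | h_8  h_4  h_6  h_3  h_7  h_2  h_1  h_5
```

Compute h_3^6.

h_3^1 = h_3
h_3^2 = h_3 ⋆ h_3 = h_5
h_3^3 = h_5 ⋆ h_3 = h_2
h_3^4 = h_2 ⋆ h_3 = h_1
h_3^5 = h_1 ⋆ h_3 = h_3
h_3^6 = h_3 ⋆ h_3 = h_5

h_5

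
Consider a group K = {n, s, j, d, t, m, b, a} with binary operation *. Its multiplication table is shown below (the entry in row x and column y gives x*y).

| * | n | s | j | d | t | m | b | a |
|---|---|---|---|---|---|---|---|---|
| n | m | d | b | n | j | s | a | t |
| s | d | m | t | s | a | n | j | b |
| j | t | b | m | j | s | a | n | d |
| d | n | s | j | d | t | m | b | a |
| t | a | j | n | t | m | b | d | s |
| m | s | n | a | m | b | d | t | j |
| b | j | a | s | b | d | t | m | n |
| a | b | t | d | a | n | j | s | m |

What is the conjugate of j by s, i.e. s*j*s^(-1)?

a

The identity is d. In row s, the entry d sits in column n, so s^(-1) = n.
s*j = t
t*n = a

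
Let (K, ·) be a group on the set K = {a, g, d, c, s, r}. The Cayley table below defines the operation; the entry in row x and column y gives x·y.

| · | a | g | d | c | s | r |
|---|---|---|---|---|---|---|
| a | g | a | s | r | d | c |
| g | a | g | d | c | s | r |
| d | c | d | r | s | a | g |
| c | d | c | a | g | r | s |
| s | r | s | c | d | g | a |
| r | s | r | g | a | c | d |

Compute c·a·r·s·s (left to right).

g

c·a = d
d·r = g
g·s = s
s·s = g
(Structurally, K here is isomorphic to the symmetric group S_3.)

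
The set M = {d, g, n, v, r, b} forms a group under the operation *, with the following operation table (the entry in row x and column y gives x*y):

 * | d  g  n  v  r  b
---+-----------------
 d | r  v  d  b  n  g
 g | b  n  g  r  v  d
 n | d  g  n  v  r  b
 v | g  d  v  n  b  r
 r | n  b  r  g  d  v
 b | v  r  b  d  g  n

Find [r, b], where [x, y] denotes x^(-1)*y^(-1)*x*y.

r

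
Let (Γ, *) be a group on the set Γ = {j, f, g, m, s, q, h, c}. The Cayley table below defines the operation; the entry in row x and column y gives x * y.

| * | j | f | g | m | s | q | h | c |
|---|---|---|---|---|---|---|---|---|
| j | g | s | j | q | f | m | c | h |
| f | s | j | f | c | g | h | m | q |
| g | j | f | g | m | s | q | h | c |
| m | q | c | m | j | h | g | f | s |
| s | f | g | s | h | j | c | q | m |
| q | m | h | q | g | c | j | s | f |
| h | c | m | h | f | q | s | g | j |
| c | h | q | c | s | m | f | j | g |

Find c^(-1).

First locate the identity: row g matches the header, so g is the identity.
Scan row c for g: c * c = g. Hence c^(-1) = c.

c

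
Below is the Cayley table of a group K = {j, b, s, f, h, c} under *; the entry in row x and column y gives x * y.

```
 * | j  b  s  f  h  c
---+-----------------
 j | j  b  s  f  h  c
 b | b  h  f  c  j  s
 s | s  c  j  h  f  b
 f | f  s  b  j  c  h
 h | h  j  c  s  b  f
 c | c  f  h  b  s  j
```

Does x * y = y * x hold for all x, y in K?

No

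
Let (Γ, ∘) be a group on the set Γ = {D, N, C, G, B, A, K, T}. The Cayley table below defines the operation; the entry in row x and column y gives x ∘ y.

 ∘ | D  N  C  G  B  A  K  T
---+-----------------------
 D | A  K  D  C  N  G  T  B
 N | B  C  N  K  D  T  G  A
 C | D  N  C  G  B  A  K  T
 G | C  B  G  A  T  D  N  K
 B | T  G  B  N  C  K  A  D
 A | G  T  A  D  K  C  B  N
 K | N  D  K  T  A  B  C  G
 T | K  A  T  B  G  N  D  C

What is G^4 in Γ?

G^1 = G
G^2 = G ∘ G = A
G^3 = A ∘ G = D
G^4 = D ∘ G = C
(Structurally, Γ here is isomorphic to the dihedral group D_4.)

C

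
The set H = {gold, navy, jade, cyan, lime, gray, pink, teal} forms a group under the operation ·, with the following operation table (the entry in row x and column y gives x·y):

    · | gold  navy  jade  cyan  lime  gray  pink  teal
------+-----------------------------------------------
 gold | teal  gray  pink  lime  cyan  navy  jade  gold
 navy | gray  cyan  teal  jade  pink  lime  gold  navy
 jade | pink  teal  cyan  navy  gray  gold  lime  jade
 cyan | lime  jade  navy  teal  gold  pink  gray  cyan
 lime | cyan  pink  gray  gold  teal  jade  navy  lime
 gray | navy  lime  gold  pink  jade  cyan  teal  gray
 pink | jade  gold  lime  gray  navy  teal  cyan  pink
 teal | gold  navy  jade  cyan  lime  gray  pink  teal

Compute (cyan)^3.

cyan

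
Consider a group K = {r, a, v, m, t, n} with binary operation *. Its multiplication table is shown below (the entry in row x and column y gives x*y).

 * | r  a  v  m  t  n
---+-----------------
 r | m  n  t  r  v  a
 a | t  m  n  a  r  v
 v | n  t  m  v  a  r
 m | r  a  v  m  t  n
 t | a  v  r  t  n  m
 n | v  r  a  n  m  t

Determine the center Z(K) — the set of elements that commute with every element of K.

An element z is central iff its row equals its column in the table.
For n: n*v = a ≠ r = v*n, so n ∉ Z.
Checking each element this way leaves Z(K) = {m}.

{m}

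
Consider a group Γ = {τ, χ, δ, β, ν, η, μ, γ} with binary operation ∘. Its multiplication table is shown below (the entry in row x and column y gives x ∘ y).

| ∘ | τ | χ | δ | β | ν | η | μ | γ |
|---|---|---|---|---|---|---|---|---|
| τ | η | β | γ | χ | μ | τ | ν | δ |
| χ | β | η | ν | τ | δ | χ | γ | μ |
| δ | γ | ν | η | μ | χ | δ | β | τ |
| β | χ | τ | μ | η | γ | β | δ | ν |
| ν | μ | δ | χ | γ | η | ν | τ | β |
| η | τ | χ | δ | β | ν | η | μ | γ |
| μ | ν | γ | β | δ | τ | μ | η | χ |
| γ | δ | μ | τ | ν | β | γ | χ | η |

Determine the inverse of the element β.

First locate the identity: row η matches the header, so η is the identity.
Scan row β for η: β ∘ β = η. Hence β^(-1) = β.
(Structurally, Γ here is isomorphic to the elementary abelian group (Z_2)^3.)

β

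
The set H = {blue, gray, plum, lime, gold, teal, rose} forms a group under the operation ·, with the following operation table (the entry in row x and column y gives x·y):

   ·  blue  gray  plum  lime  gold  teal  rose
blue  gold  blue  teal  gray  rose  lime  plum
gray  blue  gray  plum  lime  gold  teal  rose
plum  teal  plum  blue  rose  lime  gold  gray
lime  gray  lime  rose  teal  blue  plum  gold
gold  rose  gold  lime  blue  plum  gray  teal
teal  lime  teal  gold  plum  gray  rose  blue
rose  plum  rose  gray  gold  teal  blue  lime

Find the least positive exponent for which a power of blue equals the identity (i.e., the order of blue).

7

The identity element is gray (its row matches the header).
blue^1 = blue
blue^2 = blue·blue = gold
blue^3 = gold·blue = rose
blue^4 = rose·blue = plum
blue^5 = plum·blue = teal
blue^6 = teal·blue = lime
blue^7 = lime·blue = gray
The first power of blue equal to the identity is blue^7, so ord(blue) = 7.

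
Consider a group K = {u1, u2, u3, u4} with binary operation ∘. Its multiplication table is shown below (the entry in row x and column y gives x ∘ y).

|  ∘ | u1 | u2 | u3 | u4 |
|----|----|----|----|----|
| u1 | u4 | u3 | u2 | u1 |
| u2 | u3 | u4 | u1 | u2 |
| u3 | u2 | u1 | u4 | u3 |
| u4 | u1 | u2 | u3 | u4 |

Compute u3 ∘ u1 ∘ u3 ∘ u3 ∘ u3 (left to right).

u3 ∘ u1 = u2
u2 ∘ u3 = u1
u1 ∘ u3 = u2
u2 ∘ u3 = u1

u1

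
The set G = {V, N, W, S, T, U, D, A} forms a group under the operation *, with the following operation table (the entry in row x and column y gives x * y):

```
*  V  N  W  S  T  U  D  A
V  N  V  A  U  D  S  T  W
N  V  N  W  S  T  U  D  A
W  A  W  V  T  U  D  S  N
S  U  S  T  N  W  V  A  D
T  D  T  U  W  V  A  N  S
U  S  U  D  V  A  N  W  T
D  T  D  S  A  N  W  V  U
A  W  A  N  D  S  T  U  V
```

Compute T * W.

Read row T, column W: T * W = U.

U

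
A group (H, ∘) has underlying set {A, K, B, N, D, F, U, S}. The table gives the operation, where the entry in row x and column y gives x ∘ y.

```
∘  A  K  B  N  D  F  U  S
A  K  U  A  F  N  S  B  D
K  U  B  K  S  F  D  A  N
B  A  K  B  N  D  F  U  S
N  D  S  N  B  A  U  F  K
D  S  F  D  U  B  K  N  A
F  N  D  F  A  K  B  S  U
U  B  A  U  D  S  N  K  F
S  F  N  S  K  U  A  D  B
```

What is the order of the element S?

The identity element is B (its row matches the header).
S^1 = S
S^2 = S ∘ S = B
The first power of S equal to the identity is S^2, so ord(S) = 2.

2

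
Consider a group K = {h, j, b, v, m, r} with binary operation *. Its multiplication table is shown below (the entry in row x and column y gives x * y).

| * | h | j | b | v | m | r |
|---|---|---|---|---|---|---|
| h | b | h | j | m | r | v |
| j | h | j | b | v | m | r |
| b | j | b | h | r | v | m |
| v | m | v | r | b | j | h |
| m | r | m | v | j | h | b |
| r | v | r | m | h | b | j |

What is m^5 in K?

v

m^1 = m
m^2 = m * m = h
m^3 = h * m = r
m^4 = r * m = b
m^5 = b * m = v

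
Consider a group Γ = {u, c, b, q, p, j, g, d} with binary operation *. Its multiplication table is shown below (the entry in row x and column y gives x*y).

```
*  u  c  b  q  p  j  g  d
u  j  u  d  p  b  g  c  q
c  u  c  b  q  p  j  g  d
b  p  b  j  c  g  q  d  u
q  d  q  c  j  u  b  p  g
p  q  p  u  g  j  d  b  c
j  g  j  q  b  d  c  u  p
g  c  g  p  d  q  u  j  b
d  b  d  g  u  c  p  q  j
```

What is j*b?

q

Read row j, column b: j*b = q.
(Structurally, Γ here is isomorphic to the quaternion group Q_8.)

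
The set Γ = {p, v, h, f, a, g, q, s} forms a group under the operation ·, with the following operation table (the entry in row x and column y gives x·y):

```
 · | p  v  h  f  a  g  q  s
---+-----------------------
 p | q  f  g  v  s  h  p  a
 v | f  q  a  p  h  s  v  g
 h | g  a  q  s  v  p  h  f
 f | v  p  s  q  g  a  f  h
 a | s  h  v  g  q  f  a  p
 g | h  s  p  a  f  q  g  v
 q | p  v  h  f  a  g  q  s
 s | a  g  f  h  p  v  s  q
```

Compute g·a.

Read row g, column a: g·a = f.
(Structurally, Γ here is isomorphic to the elementary abelian group (Z_2)^3.)

f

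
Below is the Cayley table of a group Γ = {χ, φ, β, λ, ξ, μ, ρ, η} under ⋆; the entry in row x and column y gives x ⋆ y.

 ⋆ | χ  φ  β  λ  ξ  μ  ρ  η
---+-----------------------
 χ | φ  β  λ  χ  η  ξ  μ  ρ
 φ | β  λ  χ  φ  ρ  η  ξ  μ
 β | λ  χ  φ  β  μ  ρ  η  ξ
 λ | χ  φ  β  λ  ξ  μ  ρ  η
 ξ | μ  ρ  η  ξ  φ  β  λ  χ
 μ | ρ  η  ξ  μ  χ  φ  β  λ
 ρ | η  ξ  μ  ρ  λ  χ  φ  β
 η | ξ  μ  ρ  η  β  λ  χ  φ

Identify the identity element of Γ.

λ

The identity e satisfies e ⋆ x = x for all x, so its row in the table reproduces the column headers.
Row λ reads: χ, φ, β, λ, ξ, μ, ρ, η — exactly the header order. So λ is the identity.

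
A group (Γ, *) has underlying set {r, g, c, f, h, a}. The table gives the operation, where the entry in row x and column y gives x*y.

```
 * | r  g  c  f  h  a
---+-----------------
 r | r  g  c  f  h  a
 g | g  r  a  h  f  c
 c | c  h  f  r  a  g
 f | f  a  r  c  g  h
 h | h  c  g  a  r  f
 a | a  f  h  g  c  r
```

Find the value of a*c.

h

Read row a, column c: a*c = h.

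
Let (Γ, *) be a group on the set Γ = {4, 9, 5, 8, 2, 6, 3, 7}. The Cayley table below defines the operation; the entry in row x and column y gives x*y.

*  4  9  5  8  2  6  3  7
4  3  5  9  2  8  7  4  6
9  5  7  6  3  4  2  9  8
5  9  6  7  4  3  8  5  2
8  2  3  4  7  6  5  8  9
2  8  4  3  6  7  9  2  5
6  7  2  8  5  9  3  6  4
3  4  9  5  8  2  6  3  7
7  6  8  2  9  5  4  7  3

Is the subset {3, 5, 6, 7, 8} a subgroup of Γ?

No

5*7 = 2, which is not in {3, 5, 6, 7, 8}.
The subset is not closed under *, so it is not a subgroup.
(Structurally, Γ here is isomorphic to Z_2 x Z_4.)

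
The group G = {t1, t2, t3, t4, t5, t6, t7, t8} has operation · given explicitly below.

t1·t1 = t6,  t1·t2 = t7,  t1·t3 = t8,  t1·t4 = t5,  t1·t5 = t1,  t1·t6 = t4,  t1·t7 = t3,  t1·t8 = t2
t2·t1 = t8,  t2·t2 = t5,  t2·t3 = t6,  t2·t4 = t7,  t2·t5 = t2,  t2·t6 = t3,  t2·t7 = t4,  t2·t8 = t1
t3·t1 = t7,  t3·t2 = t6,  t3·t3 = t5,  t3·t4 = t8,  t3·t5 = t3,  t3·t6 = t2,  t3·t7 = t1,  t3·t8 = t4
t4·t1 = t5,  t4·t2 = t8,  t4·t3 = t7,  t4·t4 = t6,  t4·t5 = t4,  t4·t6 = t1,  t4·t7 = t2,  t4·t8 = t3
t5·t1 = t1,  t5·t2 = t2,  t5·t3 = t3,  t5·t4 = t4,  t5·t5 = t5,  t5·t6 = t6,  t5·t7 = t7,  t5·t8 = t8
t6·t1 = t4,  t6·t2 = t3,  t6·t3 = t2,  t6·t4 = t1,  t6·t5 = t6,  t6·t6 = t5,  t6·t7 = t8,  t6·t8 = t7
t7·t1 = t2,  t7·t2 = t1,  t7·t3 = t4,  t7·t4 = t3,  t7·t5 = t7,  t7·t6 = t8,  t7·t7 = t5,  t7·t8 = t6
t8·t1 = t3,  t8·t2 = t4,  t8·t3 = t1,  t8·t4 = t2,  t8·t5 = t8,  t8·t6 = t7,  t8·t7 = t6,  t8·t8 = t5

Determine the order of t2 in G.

2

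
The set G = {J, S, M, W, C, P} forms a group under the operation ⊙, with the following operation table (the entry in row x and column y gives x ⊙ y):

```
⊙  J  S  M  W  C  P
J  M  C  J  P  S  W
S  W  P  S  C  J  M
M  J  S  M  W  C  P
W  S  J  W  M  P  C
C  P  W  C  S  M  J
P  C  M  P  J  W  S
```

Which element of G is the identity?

The identity e satisfies e ⊙ x = x for all x, so its row in the table reproduces the column headers.
Row M reads: J, S, M, W, C, P — exactly the header order. So M is the identity.

M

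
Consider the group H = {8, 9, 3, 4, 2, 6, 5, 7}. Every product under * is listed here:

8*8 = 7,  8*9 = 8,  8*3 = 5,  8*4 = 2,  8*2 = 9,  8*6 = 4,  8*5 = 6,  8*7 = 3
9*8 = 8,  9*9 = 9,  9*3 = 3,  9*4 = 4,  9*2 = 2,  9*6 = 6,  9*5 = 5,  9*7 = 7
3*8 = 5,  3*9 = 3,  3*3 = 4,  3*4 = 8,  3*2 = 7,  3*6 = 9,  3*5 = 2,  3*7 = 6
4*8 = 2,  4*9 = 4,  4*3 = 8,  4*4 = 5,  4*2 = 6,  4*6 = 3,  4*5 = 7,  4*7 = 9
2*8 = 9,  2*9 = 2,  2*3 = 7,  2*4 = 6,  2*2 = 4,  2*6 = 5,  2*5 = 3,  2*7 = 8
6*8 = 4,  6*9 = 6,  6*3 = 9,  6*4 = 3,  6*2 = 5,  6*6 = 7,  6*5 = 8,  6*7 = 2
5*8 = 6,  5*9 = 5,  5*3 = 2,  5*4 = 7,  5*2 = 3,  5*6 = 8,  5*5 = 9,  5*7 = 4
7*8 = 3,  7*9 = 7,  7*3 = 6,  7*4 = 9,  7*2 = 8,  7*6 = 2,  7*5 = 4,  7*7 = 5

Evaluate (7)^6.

5

7^1 = 7
7^2 = 7*7 = 5
7^3 = 5*7 = 4
7^4 = 4*7 = 9
7^5 = 9*7 = 7
7^6 = 7*7 = 5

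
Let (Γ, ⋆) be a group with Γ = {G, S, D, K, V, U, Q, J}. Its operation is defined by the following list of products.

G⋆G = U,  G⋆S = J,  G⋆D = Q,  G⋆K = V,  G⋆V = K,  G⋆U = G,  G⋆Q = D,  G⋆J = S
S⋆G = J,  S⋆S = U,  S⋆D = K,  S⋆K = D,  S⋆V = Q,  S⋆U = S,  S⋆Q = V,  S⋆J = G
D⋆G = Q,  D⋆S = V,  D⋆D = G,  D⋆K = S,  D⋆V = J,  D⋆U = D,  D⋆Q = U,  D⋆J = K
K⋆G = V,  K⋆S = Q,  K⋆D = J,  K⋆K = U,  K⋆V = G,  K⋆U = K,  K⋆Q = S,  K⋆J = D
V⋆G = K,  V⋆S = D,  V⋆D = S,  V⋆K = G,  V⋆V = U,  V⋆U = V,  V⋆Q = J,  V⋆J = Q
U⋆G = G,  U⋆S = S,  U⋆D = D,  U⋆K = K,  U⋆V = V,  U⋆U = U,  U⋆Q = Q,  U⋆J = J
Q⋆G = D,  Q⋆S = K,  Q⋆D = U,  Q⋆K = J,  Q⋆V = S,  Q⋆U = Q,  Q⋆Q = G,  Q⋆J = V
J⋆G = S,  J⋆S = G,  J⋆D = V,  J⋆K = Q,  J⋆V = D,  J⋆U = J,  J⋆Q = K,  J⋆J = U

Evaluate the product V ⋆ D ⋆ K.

V ⋆ D = S
S ⋆ K = D

D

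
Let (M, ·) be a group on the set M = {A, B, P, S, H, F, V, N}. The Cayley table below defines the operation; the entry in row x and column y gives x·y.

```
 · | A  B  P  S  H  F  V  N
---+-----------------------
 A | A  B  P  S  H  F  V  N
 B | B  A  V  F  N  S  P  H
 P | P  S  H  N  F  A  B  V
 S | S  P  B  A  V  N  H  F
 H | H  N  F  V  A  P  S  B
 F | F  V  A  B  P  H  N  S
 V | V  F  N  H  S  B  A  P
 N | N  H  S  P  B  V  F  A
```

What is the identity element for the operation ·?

A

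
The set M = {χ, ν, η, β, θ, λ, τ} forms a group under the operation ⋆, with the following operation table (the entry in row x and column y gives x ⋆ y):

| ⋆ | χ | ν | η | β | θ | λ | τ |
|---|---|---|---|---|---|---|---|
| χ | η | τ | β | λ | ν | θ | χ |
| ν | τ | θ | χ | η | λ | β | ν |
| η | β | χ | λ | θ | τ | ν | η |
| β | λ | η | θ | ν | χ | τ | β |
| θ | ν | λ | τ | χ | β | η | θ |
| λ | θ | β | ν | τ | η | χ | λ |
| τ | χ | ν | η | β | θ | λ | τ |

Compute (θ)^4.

ν

θ^1 = θ
θ^2 = θ ⋆ θ = β
θ^3 = β ⋆ θ = χ
θ^4 = χ ⋆ θ = ν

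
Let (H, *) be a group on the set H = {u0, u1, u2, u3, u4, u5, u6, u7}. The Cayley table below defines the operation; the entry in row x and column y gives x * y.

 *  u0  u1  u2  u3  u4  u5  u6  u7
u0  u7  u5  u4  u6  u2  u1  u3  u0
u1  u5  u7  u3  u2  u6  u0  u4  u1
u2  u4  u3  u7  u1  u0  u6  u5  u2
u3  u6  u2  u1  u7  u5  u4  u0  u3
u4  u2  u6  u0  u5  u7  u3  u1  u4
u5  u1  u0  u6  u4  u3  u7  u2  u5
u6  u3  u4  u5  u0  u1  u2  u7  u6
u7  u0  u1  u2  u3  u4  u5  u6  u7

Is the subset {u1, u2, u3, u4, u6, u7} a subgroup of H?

No

u6 * u2 = u5, which is not in {u1, u2, u3, u4, u6, u7}.
The subset is not closed under *, so it is not a subgroup.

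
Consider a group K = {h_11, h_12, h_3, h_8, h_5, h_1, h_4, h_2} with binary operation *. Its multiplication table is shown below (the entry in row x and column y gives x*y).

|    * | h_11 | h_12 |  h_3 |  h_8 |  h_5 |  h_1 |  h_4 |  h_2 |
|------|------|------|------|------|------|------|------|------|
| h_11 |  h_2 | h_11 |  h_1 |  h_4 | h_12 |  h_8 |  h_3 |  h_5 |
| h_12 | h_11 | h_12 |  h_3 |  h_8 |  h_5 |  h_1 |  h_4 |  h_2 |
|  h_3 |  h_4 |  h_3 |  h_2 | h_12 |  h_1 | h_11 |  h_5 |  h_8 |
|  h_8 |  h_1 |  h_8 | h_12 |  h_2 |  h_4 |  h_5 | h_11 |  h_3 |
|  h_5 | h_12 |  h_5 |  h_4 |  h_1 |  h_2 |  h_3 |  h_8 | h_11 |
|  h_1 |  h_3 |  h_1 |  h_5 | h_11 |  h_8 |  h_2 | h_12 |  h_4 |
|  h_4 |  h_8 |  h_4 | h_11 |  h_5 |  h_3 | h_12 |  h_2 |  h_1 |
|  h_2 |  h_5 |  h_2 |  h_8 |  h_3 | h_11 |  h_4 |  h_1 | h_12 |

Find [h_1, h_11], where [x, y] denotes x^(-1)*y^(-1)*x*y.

Identity is h_12; from the table h_1^(-1) = h_4 and h_11^(-1) = h_5.
h_4*h_5 = h_3
h_3*h_1 = h_11
h_11*h_11 = h_2

h_2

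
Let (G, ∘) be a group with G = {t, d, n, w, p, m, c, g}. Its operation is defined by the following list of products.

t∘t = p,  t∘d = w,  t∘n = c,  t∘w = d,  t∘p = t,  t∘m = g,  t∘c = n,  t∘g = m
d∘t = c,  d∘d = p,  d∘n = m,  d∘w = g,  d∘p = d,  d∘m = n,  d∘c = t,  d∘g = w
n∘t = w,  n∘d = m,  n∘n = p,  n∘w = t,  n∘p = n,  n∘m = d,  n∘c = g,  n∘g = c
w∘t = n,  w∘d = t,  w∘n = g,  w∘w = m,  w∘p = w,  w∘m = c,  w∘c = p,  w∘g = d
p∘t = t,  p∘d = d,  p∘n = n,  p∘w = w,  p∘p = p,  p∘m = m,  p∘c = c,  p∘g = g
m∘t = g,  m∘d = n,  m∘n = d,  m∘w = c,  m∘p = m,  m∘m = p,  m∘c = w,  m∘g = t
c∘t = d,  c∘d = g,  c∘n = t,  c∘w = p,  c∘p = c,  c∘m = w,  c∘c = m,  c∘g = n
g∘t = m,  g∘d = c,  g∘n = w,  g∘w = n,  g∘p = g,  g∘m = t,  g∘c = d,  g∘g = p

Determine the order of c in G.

The identity element is p (its row matches the header).
c^1 = c
c^2 = c ∘ c = m
c^3 = m ∘ c = w
c^4 = w ∘ c = p
The first power of c equal to the identity is c^4, so ord(c) = 4.

4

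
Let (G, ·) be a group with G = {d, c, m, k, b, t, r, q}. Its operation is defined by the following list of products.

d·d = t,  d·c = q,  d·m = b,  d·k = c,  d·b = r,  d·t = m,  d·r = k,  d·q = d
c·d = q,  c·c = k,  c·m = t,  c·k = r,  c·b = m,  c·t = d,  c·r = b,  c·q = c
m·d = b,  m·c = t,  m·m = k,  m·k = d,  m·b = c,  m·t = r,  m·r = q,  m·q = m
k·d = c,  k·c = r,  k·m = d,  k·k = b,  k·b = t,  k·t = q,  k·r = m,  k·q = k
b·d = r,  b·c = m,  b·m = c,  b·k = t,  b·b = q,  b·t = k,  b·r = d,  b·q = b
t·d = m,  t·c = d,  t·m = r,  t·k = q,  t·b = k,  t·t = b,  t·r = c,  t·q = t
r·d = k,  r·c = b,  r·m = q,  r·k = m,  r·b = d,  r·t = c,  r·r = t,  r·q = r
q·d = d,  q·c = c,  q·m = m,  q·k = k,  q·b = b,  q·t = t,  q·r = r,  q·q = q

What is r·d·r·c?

t

r·d = k
k·r = m
m·c = t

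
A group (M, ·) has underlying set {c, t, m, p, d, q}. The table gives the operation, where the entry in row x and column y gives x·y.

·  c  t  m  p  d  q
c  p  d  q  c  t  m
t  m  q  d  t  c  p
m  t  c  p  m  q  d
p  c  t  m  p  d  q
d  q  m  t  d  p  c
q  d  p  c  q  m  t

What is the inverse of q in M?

t

First locate the identity: row p matches the header, so p is the identity.
Scan row q for p: q·t = p. Hence q^(-1) = t.
(Structurally, M here is isomorphic to the symmetric group S_3.)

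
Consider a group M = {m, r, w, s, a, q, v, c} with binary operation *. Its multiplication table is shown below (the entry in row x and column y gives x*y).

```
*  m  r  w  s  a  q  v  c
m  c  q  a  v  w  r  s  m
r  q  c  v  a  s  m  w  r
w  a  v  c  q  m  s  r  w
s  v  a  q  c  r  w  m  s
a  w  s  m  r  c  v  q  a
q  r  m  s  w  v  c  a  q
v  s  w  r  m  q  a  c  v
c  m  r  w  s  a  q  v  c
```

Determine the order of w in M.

2

The identity element is c (its row matches the header).
w^1 = w
w^2 = w*w = c
The first power of w equal to the identity is w^2, so ord(w) = 2.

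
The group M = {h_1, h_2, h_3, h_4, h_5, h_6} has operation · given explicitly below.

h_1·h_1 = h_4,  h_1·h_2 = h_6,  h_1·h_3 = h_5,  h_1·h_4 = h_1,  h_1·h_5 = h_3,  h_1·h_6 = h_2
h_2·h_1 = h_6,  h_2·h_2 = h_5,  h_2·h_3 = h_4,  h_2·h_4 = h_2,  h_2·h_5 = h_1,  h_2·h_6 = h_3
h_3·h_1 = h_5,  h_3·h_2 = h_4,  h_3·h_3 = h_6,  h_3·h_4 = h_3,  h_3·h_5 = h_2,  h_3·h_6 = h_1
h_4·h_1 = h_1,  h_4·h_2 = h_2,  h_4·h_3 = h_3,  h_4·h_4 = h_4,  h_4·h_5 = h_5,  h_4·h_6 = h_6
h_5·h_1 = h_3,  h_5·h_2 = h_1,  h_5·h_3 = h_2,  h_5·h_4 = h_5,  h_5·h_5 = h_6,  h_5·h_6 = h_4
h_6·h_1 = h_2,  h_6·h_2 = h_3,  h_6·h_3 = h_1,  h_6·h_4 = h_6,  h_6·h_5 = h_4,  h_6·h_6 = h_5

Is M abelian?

Check whether the table is symmetric across its main diagonal.
Every entry (row x, col y) equals the entry (row y, col x), so M is abelian.

Yes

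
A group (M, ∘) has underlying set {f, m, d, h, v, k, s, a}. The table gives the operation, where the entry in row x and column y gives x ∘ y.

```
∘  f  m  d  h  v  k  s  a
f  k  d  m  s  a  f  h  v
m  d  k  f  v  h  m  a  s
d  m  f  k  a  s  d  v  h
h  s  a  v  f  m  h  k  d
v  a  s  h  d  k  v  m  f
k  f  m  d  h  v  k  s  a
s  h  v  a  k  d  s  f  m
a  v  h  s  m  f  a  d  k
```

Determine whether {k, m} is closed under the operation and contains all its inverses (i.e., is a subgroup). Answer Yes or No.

Yes

{k, m} contains the identity k.
Checking products: every product of two elements of {k, m} (read from the table) lies in {k, m}, so the set is closed.
In a finite group, a nonempty closed subset is a subgroup. So {k, m} ≤ M.
(Structurally, M here is isomorphic to the dihedral group D_4.)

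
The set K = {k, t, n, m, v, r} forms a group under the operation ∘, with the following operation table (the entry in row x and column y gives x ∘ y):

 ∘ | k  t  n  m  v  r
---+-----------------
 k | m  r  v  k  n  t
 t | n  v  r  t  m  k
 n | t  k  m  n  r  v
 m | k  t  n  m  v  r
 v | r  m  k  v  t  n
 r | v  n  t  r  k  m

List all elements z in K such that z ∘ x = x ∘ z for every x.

{m}

An element z is central iff its row equals its column in the table.
For r: r ∘ t = n ≠ k = t ∘ r, so r ∉ Z.
Checking each element this way leaves Z(K) = {m}.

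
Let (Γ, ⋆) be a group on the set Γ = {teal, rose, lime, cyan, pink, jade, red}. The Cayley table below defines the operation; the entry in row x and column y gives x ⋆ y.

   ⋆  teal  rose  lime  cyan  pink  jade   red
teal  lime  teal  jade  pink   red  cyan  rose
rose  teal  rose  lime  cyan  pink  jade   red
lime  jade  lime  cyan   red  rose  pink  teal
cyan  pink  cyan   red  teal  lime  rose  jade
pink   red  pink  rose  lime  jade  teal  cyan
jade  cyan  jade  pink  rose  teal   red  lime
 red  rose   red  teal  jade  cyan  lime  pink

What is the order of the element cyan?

The identity element is rose (its row matches the header).
cyan^1 = cyan
cyan^2 = cyan ⋆ cyan = teal
cyan^3 = teal ⋆ cyan = pink
cyan^4 = pink ⋆ cyan = lime
cyan^5 = lime ⋆ cyan = red
cyan^6 = red ⋆ cyan = jade
cyan^7 = jade ⋆ cyan = rose
The first power of cyan equal to the identity is cyan^7, so ord(cyan) = 7.
(Structurally, Γ here is isomorphic to the cyclic group Z_7.)

7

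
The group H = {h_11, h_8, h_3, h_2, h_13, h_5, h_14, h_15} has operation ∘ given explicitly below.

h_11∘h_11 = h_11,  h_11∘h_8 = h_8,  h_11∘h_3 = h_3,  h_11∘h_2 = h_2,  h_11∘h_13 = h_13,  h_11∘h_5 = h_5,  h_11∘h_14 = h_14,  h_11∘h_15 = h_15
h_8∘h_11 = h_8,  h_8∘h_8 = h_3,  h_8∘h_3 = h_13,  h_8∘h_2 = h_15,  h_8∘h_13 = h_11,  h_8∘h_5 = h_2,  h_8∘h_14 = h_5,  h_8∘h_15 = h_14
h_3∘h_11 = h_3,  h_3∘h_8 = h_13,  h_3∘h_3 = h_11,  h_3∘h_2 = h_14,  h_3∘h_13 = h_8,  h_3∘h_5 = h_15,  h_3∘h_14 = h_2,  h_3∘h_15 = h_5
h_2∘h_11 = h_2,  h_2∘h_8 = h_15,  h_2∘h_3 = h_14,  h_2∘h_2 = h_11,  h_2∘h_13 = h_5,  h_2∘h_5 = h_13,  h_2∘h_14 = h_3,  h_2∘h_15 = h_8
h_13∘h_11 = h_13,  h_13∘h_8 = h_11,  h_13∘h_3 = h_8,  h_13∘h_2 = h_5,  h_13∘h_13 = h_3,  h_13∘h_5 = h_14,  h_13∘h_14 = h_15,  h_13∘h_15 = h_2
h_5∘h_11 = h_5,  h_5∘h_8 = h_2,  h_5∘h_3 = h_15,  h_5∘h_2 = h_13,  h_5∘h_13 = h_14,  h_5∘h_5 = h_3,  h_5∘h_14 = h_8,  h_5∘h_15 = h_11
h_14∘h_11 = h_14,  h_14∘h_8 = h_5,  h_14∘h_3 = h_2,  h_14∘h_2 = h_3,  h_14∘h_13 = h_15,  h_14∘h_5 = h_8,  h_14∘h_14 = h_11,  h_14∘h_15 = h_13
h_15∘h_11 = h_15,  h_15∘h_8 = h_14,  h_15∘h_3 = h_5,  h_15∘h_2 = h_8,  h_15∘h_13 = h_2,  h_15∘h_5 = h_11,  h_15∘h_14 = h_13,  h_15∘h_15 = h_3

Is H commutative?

Yes

Check whether the table is symmetric across its main diagonal.
Every entry (row x, col y) equals the entry (row y, col x), so H is abelian.
(In fact H ≅ Z_2 x Z_4.)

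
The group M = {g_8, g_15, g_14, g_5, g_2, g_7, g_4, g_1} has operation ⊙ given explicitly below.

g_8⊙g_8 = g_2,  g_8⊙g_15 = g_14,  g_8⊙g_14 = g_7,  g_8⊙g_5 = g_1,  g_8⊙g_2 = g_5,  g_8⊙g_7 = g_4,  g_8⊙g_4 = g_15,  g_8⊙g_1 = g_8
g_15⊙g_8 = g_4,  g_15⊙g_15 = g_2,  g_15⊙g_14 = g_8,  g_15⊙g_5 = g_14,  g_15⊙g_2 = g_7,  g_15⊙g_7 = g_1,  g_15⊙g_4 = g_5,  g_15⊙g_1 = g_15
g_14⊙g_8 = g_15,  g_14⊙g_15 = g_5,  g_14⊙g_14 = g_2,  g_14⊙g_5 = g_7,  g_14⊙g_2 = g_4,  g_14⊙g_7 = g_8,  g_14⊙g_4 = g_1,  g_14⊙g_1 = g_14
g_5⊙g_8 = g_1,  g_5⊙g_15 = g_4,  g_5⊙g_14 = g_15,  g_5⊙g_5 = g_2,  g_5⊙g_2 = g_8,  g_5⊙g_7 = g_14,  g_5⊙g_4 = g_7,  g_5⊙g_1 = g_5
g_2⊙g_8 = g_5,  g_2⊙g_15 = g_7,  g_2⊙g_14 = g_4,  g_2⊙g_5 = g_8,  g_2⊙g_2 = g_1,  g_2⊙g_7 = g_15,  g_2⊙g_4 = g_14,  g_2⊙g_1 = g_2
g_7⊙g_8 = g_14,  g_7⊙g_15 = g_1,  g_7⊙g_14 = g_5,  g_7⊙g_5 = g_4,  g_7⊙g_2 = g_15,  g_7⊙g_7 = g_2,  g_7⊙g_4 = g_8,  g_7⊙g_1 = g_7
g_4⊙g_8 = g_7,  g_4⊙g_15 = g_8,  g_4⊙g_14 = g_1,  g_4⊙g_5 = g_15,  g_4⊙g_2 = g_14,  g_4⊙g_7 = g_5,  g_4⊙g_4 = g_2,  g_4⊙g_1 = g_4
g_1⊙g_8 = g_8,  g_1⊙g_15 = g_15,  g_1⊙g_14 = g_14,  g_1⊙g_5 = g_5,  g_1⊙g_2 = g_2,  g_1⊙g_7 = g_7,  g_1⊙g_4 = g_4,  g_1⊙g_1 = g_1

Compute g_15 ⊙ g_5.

g_14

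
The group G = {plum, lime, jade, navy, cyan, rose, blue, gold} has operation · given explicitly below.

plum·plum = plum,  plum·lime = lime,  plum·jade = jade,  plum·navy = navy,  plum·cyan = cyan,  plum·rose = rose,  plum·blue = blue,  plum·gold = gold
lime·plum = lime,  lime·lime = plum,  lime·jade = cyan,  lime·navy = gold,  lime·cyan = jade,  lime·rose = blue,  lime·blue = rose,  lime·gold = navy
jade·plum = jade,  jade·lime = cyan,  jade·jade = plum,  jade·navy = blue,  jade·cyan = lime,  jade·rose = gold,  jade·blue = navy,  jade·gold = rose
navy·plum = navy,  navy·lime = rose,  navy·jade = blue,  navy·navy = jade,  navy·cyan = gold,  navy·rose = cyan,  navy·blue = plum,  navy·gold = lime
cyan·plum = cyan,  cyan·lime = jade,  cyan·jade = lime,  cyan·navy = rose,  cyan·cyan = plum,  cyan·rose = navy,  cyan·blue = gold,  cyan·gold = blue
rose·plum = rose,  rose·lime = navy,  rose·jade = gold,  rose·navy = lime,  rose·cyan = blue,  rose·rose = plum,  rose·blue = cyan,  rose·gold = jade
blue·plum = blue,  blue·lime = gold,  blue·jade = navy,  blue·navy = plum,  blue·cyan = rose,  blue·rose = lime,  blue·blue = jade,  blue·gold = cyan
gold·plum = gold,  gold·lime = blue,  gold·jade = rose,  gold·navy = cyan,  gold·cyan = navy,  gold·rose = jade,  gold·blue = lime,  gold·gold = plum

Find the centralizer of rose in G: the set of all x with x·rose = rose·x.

Compare row rose with column rose entry by entry.
jade·rose = gold = rose·jade, so jade commutes with rose.
cyan·rose = navy but rose·cyan = blue, so cyan does not.
Collecting the elements that commute with rose: C(rose) = {gold, jade, plum, rose}.
(Structurally, G here is isomorphic to the dihedral group D_4.)

{gold, jade, plum, rose}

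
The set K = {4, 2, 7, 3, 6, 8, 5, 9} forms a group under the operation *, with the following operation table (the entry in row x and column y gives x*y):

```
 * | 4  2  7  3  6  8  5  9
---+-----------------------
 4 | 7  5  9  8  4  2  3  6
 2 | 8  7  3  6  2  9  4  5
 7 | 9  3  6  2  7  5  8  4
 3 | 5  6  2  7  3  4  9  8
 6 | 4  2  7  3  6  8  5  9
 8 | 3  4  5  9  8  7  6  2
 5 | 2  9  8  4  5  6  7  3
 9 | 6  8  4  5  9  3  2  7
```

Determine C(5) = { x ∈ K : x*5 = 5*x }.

{5, 6, 7, 8}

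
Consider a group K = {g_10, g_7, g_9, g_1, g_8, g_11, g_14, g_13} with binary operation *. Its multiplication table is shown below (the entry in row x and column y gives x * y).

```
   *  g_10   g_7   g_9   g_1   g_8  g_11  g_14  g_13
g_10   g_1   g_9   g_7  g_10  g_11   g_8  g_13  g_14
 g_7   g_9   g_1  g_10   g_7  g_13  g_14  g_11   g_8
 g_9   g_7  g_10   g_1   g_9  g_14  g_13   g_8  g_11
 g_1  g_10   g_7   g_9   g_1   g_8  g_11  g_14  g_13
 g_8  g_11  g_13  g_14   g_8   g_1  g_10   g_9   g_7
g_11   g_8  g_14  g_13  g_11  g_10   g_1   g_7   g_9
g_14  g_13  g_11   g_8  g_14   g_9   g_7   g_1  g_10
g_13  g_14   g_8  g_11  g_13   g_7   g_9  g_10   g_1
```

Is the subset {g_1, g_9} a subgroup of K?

{g_1, g_9} contains the identity g_1.
Checking products: every product of two elements of {g_1, g_9} (read from the table) lies in {g_1, g_9}, so the set is closed.
In a finite group, a nonempty closed subset is a subgroup. So {g_1, g_9} ≤ K.

Yes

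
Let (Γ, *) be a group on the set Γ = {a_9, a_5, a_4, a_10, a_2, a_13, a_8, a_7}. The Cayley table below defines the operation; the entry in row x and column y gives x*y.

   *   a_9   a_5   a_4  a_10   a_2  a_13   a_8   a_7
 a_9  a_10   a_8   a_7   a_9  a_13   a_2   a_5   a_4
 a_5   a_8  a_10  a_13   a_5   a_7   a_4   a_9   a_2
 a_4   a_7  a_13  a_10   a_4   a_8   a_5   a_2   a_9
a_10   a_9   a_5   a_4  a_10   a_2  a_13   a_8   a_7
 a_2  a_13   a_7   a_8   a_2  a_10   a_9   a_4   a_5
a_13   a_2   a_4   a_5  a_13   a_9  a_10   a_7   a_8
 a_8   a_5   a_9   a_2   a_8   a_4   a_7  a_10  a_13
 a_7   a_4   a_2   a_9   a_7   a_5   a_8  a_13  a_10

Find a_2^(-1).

First locate the identity: row a_10 matches the header, so a_10 is the identity.
Scan row a_2 for a_10: a_2*a_2 = a_10. Hence a_2^(-1) = a_2.
(Structurally, Γ here is isomorphic to the elementary abelian group (Z_2)^3.)

a_2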